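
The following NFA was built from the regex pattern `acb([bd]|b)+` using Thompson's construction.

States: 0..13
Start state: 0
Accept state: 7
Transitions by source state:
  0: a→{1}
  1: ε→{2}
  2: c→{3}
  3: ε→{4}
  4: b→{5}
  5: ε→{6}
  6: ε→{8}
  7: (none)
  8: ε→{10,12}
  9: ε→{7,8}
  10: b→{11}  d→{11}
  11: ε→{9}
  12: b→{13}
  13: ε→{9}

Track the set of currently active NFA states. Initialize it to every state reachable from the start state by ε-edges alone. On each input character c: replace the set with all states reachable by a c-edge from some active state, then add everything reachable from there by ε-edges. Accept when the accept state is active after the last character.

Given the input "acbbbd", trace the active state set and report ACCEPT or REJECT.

Answer: ACCEPT

Derivation:
S₀ = ε-closure({0}) = {0}
'a' @ 1: {1,2}
'c' @ 2: {3,4}
'b' @ 3: {5,6,8,10,12}
'b' @ 4: {7,8,9,10,11,12,13}  ✓accept
'b' @ 5: {7,8,9,10,11,12,13}  ✓accept
'd' @ 6: {7,8,9,10,11,12}  ✓accept
end set {7,8,9,10,11,12} — state 7 in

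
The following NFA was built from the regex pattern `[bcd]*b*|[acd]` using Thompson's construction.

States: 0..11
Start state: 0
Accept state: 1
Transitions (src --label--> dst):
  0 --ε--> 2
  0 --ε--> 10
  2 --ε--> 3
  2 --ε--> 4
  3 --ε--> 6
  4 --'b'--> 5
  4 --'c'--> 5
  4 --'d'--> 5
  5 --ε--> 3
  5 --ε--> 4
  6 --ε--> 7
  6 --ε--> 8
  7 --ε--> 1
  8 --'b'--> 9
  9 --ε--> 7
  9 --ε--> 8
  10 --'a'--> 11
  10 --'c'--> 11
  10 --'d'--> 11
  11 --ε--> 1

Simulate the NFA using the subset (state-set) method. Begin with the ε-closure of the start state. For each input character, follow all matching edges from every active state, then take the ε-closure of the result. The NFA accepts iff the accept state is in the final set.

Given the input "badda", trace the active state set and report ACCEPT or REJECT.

start: ε-closure({0}) = {0,1,2,3,4,6,7,8,10}
'b' @ 1: {1,3,4,5,6,7,8,9}  ✓accept
'a' @ 2: {}  — no active states
rest 'dda' ignored (set empty)
final: {}; accept 1 not in set

Answer: REJECT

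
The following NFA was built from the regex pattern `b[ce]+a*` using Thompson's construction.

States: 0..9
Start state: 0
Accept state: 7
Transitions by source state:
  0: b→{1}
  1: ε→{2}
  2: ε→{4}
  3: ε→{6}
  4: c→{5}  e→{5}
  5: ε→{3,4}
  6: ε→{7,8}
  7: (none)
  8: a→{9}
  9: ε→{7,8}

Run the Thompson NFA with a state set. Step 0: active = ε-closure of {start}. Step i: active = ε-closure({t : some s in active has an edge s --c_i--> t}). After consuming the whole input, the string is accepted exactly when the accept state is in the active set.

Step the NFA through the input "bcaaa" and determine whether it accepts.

start: ε-closure({0}) = {0}
'b' @ 1: {1,2,4}
'c' @ 2: {3,4,5,6,7,8}  ✓accept
'a' @ 3: {7,8,9}  ✓accept
'a' @ 4: {7,8,9}  ✓accept
'a' @ 5: {7,8,9}  ✓accept
end set {7,8,9} — state 7 in

Answer: ACCEPT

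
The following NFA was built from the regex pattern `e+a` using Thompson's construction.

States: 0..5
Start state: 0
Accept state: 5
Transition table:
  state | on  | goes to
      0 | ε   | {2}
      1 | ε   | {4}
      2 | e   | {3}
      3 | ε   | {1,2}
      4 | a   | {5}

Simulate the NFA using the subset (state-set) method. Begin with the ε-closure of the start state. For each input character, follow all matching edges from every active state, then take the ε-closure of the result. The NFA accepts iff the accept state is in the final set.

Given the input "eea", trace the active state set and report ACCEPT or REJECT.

start: ε-closure({0}) = {0,2}
'e' @ 1: {1,2,3,4}
'e' @ 2: {1,2,3,4}
'a' @ 3: {5}  ✓accept
final: {5}; accept 5 in set

Answer: ACCEPT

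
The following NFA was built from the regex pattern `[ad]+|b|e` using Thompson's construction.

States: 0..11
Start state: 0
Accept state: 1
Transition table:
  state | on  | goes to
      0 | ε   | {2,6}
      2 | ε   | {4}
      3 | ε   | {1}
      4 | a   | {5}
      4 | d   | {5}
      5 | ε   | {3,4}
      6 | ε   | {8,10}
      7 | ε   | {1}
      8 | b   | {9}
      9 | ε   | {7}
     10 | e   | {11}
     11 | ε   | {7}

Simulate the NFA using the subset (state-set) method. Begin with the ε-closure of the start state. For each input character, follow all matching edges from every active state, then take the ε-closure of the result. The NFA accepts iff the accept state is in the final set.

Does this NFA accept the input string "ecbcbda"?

Answer: REJECT

Derivation:
initial (ε-close {0}): {0,2,4,6,8,10}
'e' @ 1: {1,7,11}  [accepting]
'c' @ 2: {}  — state set empty
rest 'bcbda' ignored (set empty)
end set {} — state 1 not in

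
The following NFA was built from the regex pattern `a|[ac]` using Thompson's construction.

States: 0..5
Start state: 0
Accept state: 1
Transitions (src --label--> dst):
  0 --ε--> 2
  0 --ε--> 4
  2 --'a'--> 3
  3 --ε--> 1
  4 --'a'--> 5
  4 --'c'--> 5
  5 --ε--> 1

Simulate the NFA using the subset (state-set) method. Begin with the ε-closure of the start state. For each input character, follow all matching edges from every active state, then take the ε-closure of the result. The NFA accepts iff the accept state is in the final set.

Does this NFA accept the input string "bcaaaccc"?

S₀ = ε-closure({0}) = {0,2,4}
'b' @ 1: {}  — dead — no transitions
rest 'caaaccc' ignored (set empty)
end set {} — state 1 not in

Answer: REJECT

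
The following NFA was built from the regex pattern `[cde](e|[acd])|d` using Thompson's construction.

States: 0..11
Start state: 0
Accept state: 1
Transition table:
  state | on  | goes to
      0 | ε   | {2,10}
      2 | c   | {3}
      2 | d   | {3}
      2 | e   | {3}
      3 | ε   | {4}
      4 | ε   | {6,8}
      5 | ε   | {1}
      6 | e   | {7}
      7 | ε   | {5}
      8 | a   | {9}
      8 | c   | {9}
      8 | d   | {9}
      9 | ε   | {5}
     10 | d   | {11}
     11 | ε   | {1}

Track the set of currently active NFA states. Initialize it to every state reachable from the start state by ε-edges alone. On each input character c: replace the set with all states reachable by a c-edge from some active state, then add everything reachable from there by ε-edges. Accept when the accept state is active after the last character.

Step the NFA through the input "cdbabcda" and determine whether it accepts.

start: ε-closure({0}) = {0,2,10}
'c' @ 1: {3,4,6,8}
'd' @ 2: {1,5,9}  [accepting]
'b' @ 3: {}  — no active states
rest 'abcda' ignored (set empty)
final: {}; accept 1 not in set

Answer: REJECT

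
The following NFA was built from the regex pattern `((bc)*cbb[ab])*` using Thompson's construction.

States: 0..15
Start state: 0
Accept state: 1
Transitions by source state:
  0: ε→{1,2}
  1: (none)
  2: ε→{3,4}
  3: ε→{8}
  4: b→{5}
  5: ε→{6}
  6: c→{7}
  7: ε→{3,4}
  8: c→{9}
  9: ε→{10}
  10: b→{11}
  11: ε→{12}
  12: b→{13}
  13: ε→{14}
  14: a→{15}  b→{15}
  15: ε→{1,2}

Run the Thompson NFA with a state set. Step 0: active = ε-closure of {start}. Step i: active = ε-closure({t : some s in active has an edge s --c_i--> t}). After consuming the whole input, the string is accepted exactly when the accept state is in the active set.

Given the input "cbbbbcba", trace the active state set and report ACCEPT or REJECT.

S₀ = ε-closure({0}) = {0,1,2,3,4,8}
'c' @ 1: {9,10}
'b' @ 2: {11,12}
'b' @ 3: {13,14}
'b' @ 4: {1,2,3,4,8,15}  [accepting]
'b' @ 5: {5,6}
'c' @ 6: {3,4,7,8}
'b' @ 7: {5,6}
'a' @ 8: {}  — state set empty
end set {} — state 1 not in

Answer: REJECT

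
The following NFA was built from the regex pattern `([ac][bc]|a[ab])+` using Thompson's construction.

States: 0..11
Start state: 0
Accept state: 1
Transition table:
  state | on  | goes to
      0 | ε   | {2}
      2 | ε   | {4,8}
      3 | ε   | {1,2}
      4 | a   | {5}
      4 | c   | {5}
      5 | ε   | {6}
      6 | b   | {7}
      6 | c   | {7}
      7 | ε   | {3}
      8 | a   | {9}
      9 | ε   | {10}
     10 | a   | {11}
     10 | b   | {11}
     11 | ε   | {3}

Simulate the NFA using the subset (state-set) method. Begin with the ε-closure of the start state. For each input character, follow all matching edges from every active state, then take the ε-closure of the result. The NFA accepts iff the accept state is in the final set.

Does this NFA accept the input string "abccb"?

Answer: REJECT

Derivation:
start: ε-closure({0}) = {0,2,4,8}
'a' @ 1: {5,6,9,10}
'b' @ 2: {1,2,3,4,7,8,11}  [accepting]
'c' @ 3: {5,6}
'c' @ 4: {1,2,3,4,7,8}  [accepting]
'b' @ 5: {}  — state set empty
final: {}; accept 1 not in set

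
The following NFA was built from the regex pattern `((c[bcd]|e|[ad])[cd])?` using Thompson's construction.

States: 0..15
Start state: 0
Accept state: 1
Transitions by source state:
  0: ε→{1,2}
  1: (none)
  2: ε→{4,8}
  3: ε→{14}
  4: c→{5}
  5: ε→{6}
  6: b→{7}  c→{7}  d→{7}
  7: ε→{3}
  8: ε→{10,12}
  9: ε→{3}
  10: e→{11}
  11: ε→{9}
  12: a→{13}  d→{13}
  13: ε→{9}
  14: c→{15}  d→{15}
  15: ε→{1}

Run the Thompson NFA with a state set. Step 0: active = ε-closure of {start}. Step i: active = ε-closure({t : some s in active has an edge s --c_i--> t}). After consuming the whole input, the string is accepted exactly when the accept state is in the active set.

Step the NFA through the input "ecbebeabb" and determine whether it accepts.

Answer: REJECT

Trace:
start: ε-closure({0}) = {0,1,2,4,8,10,12}
'e' @ 1: {3,9,11,14}
'c' @ 2: {1,15}  (accept∈set)
'b' @ 3: {}  — dead — no transitions
rest 'ebeabb' ignored (set empty)
after full input: {}  (accept=1 not in)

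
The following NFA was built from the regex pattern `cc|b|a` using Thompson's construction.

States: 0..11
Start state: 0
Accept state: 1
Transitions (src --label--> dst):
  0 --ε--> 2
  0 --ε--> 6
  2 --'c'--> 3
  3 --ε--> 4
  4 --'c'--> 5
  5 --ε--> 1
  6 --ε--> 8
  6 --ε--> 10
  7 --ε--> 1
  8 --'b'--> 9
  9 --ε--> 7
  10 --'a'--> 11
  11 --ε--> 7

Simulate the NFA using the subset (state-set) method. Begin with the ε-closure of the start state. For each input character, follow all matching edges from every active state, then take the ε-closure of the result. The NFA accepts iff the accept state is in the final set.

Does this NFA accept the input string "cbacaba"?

Answer: REJECT

Trace:
start: ε-closure({0}) = {0,2,6,8,10}
'c' @ 1: {3,4}
'b' @ 2: {}  — state set empty
rest 'acaba' ignored (set empty)
end set {} — state 1 not in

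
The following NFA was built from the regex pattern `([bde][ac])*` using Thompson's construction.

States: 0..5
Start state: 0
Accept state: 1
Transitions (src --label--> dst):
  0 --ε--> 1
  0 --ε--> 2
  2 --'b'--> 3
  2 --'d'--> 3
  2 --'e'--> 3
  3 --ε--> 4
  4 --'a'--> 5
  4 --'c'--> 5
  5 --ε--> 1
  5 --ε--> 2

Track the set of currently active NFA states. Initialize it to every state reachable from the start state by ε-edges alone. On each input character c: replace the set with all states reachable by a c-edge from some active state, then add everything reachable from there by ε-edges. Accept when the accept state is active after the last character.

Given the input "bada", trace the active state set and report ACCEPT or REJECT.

initial (ε-close {0}): {0,1,2}
'b' @ 1: {3,4}
'a' @ 2: {1,2,5}  (accept∈set)
'd' @ 3: {3,4}
'a' @ 4: {1,2,5}  (accept∈set)
end set {1,2,5} — state 1 in

Answer: ACCEPT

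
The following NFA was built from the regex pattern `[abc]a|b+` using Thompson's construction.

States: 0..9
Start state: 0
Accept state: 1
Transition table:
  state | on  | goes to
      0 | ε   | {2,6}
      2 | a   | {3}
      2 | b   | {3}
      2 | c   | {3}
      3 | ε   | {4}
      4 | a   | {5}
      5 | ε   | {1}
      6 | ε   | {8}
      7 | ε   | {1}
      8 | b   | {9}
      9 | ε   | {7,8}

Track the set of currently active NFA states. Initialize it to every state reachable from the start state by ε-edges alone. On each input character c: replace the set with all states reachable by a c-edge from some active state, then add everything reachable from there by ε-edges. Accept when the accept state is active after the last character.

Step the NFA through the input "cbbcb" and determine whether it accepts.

initial (ε-close {0}): {0,2,6,8}
'c' @ 1: {3,4}
'b' @ 2: {}  — state set empty
rest 'bcb' ignored (set empty)
end set {} — state 1 not in

Answer: REJECT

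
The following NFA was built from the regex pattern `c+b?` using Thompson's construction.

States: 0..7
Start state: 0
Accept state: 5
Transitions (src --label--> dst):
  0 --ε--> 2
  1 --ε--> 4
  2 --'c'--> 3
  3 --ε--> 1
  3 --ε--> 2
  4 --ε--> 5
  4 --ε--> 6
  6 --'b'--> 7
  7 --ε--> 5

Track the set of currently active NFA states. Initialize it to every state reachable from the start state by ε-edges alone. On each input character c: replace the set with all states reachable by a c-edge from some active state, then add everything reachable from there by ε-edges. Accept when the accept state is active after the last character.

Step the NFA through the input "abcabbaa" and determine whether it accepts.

start: ε-closure({0}) = {0,2}
'a' @ 1: {}  — dead — no transitions
rest 'bcabbaa' ignored (set empty)
after full input: {}  (accept=5 not in)

Answer: REJECT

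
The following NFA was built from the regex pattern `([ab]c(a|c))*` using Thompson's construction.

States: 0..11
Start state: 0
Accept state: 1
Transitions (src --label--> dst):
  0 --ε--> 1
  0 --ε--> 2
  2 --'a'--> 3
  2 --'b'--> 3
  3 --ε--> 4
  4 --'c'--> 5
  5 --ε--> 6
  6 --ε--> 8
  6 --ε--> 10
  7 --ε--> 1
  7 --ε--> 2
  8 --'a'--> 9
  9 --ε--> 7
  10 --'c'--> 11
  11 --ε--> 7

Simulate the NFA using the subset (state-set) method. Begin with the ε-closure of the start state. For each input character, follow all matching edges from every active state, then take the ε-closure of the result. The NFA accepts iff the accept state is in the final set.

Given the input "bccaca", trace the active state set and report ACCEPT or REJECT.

start: ε-closure({0}) = {0,1,2}
'b' @ 1: {3,4}
'c' @ 2: {5,6,8,10}
'c' @ 3: {1,2,7,11}  ✓accept
'a' @ 4: {3,4}
'c' @ 5: {5,6,8,10}
'a' @ 6: {1,2,7,9}  ✓accept
after full input: {1,2,7,9}  (accept=1 in)

Answer: ACCEPT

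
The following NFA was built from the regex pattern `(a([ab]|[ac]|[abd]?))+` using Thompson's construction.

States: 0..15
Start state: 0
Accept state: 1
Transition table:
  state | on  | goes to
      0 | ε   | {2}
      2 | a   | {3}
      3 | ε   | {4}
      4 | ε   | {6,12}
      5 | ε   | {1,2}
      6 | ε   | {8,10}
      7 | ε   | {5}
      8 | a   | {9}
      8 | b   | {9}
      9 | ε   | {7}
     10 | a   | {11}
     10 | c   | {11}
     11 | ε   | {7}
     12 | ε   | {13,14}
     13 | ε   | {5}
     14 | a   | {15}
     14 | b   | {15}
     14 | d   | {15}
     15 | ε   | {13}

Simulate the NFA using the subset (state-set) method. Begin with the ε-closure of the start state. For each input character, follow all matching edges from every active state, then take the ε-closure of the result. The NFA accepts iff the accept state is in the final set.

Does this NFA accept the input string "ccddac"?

Answer: REJECT

Steps:
initial (ε-close {0}): {0,2}
'c' @ 1: {}  — dead — no transitions
rest 'cddac' ignored (set empty)
final: {}; accept 1 not in set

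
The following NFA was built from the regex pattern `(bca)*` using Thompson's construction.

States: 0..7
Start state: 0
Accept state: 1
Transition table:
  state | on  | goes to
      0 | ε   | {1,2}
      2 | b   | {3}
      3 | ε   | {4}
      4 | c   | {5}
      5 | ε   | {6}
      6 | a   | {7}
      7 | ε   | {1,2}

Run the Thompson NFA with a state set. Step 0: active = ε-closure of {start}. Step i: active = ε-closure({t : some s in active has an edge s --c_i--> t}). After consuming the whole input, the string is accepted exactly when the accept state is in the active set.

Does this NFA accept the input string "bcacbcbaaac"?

Answer: REJECT

Trace:
S₀ = ε-closure({0}) = {0,1,2}
'b' @ 1: {3,4}
'c' @ 2: {5,6}
'a' @ 3: {1,2,7}  (accept∈set)
'c' @ 4: {}  — state set empty
rest 'bcbaaac' ignored (set empty)
final: {}; accept 1 not in set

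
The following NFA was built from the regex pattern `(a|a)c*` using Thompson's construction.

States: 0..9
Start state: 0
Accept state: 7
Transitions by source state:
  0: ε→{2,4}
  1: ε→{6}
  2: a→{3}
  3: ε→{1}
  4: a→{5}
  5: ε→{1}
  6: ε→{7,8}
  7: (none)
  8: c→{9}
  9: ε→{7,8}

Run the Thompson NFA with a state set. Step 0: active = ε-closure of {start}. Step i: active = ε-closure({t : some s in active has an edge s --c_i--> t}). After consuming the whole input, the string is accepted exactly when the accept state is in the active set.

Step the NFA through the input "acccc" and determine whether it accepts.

initial (ε-close {0}): {0,2,4}
'a' @ 1: {1,3,5,6,7,8}  ✓accept
'c' @ 2: {7,8,9}  ✓accept
'c' @ 3: {7,8,9}  ✓accept
'c' @ 4: {7,8,9}  ✓accept
'c' @ 5: {7,8,9}  ✓accept
end set {7,8,9} — state 7 in

Answer: ACCEPT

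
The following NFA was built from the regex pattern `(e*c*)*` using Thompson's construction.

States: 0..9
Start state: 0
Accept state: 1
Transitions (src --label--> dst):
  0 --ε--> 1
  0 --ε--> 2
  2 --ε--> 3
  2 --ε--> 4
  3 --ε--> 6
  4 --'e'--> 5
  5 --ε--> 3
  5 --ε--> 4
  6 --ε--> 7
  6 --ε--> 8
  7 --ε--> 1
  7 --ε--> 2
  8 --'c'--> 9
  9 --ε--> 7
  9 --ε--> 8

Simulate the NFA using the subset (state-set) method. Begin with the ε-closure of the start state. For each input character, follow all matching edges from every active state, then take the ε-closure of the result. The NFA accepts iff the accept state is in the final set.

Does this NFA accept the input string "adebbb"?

Answer: REJECT

Steps:
S₀ = ε-closure({0}) = {0,1,2,3,4,6,7,8}
'a' @ 1: {}  — state set empty
rest 'debbb' ignored (set empty)
final: {}; accept 1 not in set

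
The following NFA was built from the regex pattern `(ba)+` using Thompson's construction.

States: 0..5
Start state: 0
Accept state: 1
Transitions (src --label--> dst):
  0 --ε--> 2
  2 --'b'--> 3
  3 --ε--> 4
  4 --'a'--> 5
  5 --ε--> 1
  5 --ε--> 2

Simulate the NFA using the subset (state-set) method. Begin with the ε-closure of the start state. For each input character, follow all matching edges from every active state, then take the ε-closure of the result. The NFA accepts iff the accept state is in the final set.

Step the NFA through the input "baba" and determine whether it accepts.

S₀ = ε-closure({0}) = {0,2}
'b' @ 1: {3,4}
'a' @ 2: {1,2,5}  ✓accept
'b' @ 3: {3,4}
'a' @ 4: {1,2,5}  ✓accept
after full input: {1,2,5}  (accept=1 in)

Answer: ACCEPT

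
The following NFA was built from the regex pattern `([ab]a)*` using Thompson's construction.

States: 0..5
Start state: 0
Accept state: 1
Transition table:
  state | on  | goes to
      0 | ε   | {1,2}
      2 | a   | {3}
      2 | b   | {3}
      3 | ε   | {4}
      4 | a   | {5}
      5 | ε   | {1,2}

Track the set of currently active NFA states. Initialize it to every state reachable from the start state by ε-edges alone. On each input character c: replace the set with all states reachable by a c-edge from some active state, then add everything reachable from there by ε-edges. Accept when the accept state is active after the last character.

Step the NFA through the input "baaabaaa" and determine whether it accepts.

start: ε-closure({0}) = {0,1,2}
'b' @ 1: {3,4}
'a' @ 2: {1,2,5}  ✓accept
'a' @ 3: {3,4}
'a' @ 4: {1,2,5}  ✓accept
'b' @ 5: {3,4}
'a' @ 6: {1,2,5}  ✓accept
'a' @ 7: {3,4}
'a' @ 8: {1,2,5}  ✓accept
after full input: {1,2,5}  (accept=1 in)

Answer: ACCEPT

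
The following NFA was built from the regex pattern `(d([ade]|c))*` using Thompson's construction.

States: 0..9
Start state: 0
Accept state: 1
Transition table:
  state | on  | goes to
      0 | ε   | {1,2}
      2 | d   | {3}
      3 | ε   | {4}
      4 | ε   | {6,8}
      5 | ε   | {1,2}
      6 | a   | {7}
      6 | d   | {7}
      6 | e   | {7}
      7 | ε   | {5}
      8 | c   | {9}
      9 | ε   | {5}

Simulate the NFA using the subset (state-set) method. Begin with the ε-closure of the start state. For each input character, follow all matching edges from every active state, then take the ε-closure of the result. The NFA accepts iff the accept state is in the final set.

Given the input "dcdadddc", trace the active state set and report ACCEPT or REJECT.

Answer: ACCEPT

Derivation:
start: ε-closure({0}) = {0,1,2}
'd' @ 1: {3,4,6,8}
'c' @ 2: {1,2,5,9}  ✓accept
'd' @ 3: {3,4,6,8}
'a' @ 4: {1,2,5,7}  ✓accept
'd' @ 5: {3,4,6,8}
'd' @ 6: {1,2,5,7}  ✓accept
'd' @ 7: {3,4,6,8}
'c' @ 8: {1,2,5,9}  ✓accept
after full input: {1,2,5,9}  (accept=1 in)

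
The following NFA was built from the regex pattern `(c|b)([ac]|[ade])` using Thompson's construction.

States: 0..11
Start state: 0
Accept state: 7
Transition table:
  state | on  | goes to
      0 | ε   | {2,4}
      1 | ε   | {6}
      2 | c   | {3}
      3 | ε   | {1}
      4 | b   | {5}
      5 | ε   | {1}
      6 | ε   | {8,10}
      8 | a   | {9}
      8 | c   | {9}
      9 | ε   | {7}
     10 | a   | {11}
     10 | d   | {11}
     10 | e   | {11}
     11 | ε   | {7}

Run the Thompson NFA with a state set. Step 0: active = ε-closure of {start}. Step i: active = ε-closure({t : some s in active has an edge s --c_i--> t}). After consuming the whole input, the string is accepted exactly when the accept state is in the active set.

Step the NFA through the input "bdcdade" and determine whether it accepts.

initial (ε-close {0}): {0,2,4}
'b' @ 1: {1,5,6,8,10}
'd' @ 2: {7,11}  ✓accept
'c' @ 3: {}  — state set empty
rest 'dade' ignored (set empty)
after full input: {}  (accept=7 not in)

Answer: REJECT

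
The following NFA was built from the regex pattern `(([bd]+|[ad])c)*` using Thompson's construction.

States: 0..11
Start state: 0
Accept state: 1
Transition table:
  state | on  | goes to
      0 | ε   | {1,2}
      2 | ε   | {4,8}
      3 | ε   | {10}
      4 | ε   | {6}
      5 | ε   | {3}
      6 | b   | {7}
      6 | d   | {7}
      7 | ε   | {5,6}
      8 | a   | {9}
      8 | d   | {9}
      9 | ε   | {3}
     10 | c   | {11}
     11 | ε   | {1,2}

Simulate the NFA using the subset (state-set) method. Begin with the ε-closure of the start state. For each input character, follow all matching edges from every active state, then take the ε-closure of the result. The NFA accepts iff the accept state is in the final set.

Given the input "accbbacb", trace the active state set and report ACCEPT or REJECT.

Answer: REJECT

Steps:
S₀ = ε-closure({0}) = {0,1,2,4,6,8}
'a' @ 1: {3,9,10}
'c' @ 2: {1,2,4,6,8,11}  [accepting]
'c' @ 3: {}  — dead — no transitions
rest 'bbacb' ignored (set empty)
end set {} — state 1 not in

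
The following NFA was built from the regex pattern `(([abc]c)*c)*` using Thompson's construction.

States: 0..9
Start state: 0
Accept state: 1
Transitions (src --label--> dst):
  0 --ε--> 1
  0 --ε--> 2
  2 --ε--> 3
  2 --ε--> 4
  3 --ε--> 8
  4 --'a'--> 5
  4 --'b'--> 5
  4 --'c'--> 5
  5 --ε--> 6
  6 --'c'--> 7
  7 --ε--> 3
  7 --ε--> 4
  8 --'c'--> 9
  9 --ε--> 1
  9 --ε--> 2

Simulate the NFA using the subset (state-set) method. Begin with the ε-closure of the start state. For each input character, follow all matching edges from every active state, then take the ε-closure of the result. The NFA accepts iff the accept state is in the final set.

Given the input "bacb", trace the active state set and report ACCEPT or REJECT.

Answer: REJECT

Steps:
start: ε-closure({0}) = {0,1,2,3,4,8}
'b' @ 1: {5,6}
'a' @ 2: {}  — dead — no transitions
rest 'cb' ignored (set empty)
end set {} — state 1 not in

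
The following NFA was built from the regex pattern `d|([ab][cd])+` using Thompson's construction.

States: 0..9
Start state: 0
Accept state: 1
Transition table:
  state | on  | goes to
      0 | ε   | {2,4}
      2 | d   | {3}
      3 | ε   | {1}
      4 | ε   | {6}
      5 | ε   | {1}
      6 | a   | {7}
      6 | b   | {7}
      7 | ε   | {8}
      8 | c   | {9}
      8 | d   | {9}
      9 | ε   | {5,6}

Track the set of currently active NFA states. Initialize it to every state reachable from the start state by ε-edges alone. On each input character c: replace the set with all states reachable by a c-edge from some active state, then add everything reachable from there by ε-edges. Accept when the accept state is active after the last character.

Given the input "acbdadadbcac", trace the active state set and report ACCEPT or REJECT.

start: ε-closure({0}) = {0,2,4,6}
'a' @ 1: {7,8}
'c' @ 2: {1,5,6,9}  ✓accept
'b' @ 3: {7,8}
'd' @ 4: {1,5,6,9}  ✓accept
'a' @ 5: {7,8}
'd' @ 6: {1,5,6,9}  ✓accept
'a' @ 7: {7,8}
'd' @ 8: {1,5,6,9}  ✓accept
'b' @ 9: {7,8}
'c' @ 10: {1,5,6,9}  ✓accept
'a' @ 11: {7,8}
'c' @ 12: {1,5,6,9}  ✓accept
end set {1,5,6,9} — state 1 in

Answer: ACCEPT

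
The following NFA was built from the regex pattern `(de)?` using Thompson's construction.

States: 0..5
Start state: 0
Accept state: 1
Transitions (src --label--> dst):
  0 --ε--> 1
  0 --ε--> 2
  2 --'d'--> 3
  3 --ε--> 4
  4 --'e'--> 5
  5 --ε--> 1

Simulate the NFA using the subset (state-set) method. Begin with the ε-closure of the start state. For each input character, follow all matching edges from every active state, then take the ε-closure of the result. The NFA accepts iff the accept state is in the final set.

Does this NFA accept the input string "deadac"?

Answer: REJECT

Steps:
start: ε-closure({0}) = {0,1,2}
'd' @ 1: {3,4}
'e' @ 2: {1,5}  [accepting]
'a' @ 3: {}  — no active states
rest 'dac' ignored (set empty)
final: {}; accept 1 not in set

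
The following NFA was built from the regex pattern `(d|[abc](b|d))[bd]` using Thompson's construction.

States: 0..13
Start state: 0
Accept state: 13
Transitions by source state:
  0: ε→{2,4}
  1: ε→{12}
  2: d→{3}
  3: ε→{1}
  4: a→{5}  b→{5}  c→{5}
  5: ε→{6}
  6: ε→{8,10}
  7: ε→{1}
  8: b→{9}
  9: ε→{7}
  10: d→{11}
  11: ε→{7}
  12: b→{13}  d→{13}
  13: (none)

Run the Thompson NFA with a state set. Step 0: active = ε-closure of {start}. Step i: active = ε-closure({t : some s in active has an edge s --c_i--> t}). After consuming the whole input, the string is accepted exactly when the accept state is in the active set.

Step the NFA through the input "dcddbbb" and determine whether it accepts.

Answer: REJECT

Derivation:
S₀ = ε-closure({0}) = {0,2,4}
'd' @ 1: {1,3,12}
'c' @ 2: {}  — state set empty
rest 'ddbbb' ignored (set empty)
end set {} — state 13 not in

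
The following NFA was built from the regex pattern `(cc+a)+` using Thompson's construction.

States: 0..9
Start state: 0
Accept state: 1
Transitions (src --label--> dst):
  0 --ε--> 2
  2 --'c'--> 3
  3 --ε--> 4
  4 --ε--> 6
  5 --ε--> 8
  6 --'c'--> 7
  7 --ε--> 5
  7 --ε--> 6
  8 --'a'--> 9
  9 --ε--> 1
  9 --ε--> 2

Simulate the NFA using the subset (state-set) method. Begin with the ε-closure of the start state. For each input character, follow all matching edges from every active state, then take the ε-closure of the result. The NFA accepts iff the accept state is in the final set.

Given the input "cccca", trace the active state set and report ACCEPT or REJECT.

initial (ε-close {0}): {0,2}
'c' @ 1: {3,4,6}
'c' @ 2: {5,6,7,8}
'c' @ 3: {5,6,7,8}
'c' @ 4: {5,6,7,8}
'a' @ 5: {1,2,9}  [accepting]
after full input: {1,2,9}  (accept=1 in)

Answer: ACCEPT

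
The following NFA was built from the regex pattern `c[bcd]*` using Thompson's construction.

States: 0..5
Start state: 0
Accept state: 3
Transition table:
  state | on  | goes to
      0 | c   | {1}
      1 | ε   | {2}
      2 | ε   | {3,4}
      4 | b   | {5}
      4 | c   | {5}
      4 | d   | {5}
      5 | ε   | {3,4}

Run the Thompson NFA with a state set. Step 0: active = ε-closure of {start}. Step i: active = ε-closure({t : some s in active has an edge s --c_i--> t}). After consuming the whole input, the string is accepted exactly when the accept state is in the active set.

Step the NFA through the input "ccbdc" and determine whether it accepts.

Answer: ACCEPT

Steps:
start: ε-closure({0}) = {0}
'c' @ 1: {1,2,3,4}  ✓accept
'c' @ 2: {3,4,5}  ✓accept
'b' @ 3: {3,4,5}  ✓accept
'd' @ 4: {3,4,5}  ✓accept
'c' @ 5: {3,4,5}  ✓accept
end set {3,4,5} — state 3 in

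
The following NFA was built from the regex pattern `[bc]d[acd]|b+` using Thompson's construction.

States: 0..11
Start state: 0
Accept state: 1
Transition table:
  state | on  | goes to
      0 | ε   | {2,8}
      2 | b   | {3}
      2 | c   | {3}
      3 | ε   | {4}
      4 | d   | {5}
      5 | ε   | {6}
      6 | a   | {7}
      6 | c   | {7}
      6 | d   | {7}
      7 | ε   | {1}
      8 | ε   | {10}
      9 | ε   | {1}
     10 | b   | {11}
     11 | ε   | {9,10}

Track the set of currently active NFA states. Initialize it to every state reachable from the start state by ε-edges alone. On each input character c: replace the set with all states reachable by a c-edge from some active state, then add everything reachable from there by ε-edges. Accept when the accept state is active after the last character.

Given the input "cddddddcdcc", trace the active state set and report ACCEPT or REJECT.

start: ε-closure({0}) = {0,2,8,10}
'c' @ 1: {3,4}
'd' @ 2: {5,6}
'd' @ 3: {1,7}  [accepting]
'd' @ 4: {}  — no active states
rest 'dddcdcc' ignored (set empty)
after full input: {}  (accept=1 not in)

Answer: REJECT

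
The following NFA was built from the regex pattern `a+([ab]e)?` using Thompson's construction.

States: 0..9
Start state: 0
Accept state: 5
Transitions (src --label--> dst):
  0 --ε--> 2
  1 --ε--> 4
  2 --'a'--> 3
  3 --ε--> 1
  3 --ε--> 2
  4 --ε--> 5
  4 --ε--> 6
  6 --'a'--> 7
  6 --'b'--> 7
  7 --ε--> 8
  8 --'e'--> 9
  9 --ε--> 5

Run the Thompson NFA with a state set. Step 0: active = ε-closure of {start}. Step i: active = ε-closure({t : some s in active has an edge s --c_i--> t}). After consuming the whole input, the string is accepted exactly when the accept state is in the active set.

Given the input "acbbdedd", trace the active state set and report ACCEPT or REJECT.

Answer: REJECT

Steps:
initial (ε-close {0}): {0,2}
'a' @ 1: {1,2,3,4,5,6}  (accept∈set)
'c' @ 2: {}  — no active states
rest 'bbdedd' ignored (set empty)
end set {} — state 5 not in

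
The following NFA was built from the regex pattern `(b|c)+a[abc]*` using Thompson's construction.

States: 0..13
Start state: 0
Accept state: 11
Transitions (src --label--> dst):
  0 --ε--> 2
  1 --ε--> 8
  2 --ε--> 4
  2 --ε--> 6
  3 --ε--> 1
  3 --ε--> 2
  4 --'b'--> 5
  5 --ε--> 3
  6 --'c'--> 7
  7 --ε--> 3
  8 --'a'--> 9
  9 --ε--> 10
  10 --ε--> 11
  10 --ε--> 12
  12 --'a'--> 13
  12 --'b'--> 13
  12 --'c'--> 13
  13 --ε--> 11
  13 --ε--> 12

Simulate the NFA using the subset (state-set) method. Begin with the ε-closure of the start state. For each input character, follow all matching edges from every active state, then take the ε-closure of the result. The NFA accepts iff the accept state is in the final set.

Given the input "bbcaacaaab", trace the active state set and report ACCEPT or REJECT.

start: ε-closure({0}) = {0,2,4,6}
'b' @ 1: {1,2,3,4,5,6,8}
'b' @ 2: {1,2,3,4,5,6,8}
'c' @ 3: {1,2,3,4,6,7,8}
'a' @ 4: {9,10,11,12}  ✓accept
'a' @ 5: {11,12,13}  ✓accept
'c' @ 6: {11,12,13}  ✓accept
'a' @ 7: {11,12,13}  ✓accept
'a' @ 8: {11,12,13}  ✓accept
'a' @ 9: {11,12,13}  ✓accept
'b' @ 10: {11,12,13}  ✓accept
end set {11,12,13} — state 11 in

Answer: ACCEPT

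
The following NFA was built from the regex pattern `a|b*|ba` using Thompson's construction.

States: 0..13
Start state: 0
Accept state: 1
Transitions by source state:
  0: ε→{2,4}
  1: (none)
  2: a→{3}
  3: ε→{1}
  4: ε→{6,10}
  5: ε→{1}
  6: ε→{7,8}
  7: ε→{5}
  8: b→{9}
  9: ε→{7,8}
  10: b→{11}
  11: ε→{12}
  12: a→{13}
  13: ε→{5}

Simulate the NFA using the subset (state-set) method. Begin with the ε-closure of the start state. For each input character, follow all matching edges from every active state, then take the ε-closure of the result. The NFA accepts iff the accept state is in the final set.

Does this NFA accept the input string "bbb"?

initial (ε-close {0}): {0,1,2,4,5,6,7,8,10}
'b' @ 1: {1,5,7,8,9,11,12}  (accept∈set)
'b' @ 2: {1,5,7,8,9}  (accept∈set)
'b' @ 3: {1,5,7,8,9}  (accept∈set)
final: {1,5,7,8,9}; accept 1 in set

Answer: ACCEPT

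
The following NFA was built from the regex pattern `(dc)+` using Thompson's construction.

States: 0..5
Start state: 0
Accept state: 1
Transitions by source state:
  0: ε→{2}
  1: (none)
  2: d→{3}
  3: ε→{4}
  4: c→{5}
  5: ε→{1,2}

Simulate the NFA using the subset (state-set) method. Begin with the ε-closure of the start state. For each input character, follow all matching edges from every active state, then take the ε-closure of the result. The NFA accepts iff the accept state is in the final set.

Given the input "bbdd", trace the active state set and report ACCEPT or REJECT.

start: ε-closure({0}) = {0,2}
'b' @ 1: {}  — state set empty
rest 'bdd' ignored (set empty)
final: {}; accept 1 not in set

Answer: REJECT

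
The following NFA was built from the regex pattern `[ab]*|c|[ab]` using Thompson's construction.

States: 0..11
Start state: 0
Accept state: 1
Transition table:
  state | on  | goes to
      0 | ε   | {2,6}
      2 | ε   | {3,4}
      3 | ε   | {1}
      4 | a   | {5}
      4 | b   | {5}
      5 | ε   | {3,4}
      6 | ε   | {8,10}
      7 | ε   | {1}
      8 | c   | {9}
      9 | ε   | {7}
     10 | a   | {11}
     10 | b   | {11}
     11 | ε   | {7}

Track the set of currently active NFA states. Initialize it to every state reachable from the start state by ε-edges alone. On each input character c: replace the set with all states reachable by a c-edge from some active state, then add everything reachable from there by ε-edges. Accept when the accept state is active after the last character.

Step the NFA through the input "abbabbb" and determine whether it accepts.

initial (ε-close {0}): {0,1,2,3,4,6,8,10}
'a' @ 1: {1,3,4,5,7,11}  [accepting]
'b' @ 2: {1,3,4,5}  [accepting]
'b' @ 3: {1,3,4,5}  [accepting]
'a' @ 4: {1,3,4,5}  [accepting]
'b' @ 5: {1,3,4,5}  [accepting]
'b' @ 6: {1,3,4,5}  [accepting]
'b' @ 7: {1,3,4,5}  [accepting]
final: {1,3,4,5}; accept 1 in set

Answer: ACCEPT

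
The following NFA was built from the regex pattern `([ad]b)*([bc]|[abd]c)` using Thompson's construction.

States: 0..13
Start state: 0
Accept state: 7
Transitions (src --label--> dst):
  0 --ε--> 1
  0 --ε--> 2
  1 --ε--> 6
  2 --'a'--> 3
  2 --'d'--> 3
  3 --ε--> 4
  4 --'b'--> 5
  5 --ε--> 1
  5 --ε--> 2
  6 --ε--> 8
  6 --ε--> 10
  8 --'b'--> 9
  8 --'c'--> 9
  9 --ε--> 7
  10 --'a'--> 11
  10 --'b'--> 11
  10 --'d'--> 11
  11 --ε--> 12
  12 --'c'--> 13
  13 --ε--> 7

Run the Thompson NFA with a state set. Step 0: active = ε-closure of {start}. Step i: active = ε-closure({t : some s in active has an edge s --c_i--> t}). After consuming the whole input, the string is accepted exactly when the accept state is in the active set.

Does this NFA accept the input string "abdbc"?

S₀ = ε-closure({0}) = {0,1,2,6,8,10}
'a' @ 1: {3,4,11,12}
'b' @ 2: {1,2,5,6,8,10}
'd' @ 3: {3,4,11,12}
'b' @ 4: {1,2,5,6,8,10}
'c' @ 5: {7,9}  [accepting]
final: {7,9}; accept 7 in set

Answer: ACCEPT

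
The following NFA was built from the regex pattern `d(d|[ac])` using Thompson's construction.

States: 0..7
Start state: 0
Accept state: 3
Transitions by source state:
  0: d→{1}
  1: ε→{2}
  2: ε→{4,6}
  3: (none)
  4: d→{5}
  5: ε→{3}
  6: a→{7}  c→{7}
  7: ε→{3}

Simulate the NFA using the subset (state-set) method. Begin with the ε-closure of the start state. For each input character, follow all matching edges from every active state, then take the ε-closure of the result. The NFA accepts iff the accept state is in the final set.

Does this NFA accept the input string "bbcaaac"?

start: ε-closure({0}) = {0}
'b' @ 1: {}  — no active states
rest 'bcaaac' ignored (set empty)
after full input: {}  (accept=3 not in)

Answer: REJECT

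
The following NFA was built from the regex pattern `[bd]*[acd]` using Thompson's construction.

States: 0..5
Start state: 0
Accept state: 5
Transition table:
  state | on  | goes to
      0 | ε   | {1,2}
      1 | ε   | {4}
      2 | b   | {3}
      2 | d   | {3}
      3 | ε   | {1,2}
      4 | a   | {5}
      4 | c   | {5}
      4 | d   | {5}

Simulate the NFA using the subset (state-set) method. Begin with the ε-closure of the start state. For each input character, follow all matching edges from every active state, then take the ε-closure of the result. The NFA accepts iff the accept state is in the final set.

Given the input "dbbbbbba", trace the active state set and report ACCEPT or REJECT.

Answer: ACCEPT

Steps:
initial (ε-close {0}): {0,1,2,4}
'd' @ 1: {1,2,3,4,5}  ✓accept
'b' @ 2: {1,2,3,4}
'b' @ 3: {1,2,3,4}
'b' @ 4: {1,2,3,4}
'b' @ 5: {1,2,3,4}
'b' @ 6: {1,2,3,4}
'b' @ 7: {1,2,3,4}
'a' @ 8: {5}  ✓accept
final: {5}; accept 5 in set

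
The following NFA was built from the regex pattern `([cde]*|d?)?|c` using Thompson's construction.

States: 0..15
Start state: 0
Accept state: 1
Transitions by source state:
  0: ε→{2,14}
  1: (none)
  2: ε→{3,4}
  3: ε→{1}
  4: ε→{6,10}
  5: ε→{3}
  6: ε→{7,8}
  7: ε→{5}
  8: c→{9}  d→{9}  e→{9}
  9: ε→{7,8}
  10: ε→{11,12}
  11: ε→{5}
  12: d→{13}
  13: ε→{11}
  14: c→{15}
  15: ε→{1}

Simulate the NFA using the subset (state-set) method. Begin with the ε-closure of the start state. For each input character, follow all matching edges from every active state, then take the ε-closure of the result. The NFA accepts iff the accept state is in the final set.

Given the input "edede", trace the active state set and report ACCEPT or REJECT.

Answer: ACCEPT

Derivation:
start: ε-closure({0}) = {0,1,2,3,4,5,6,7,8,10,11,12,14}
'e' @ 1: {1,3,5,7,8,9}  ✓accept
'd' @ 2: {1,3,5,7,8,9}  ✓accept
'e' @ 3: {1,3,5,7,8,9}  ✓accept
'd' @ 4: {1,3,5,7,8,9}  ✓accept
'e' @ 5: {1,3,5,7,8,9}  ✓accept
end set {1,3,5,7,8,9} — state 1 in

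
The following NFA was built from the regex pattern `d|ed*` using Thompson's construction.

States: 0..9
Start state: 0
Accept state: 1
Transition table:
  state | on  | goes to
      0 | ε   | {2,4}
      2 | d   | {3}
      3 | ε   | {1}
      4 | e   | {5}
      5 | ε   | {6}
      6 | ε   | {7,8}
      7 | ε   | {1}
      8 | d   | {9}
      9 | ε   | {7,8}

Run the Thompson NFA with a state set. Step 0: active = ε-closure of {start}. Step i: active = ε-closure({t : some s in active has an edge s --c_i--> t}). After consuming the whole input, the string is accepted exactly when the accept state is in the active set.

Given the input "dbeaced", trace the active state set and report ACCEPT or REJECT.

Answer: REJECT

Steps:
S₀ = ε-closure({0}) = {0,2,4}
'd' @ 1: {1,3}  (accept∈set)
'b' @ 2: {}  — no active states
rest 'eaced' ignored (set empty)
after full input: {}  (accept=1 not in)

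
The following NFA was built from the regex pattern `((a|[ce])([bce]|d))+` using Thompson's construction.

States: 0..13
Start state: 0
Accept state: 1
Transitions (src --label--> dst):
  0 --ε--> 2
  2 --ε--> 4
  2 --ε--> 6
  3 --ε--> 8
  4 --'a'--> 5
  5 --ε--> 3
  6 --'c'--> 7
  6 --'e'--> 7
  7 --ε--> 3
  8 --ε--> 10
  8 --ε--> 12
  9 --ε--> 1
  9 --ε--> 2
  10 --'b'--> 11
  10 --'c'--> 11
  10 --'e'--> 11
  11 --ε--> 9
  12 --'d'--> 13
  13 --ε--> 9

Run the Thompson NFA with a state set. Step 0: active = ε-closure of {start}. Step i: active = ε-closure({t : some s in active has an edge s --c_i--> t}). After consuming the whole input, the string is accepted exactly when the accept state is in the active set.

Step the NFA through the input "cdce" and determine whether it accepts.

Answer: ACCEPT

Steps:
initial (ε-close {0}): {0,2,4,6}
'c' @ 1: {3,7,8,10,12}
'd' @ 2: {1,2,4,6,9,13}  [accepting]
'c' @ 3: {3,7,8,10,12}
'e' @ 4: {1,2,4,6,9,11}  [accepting]
end set {1,2,4,6,9,11} — state 1 in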